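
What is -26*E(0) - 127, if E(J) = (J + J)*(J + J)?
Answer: -127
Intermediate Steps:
E(J) = 4*J**2 (E(J) = (2*J)*(2*J) = 4*J**2)
-26*E(0) - 127 = -104*0**2 - 127 = -104*0 - 127 = -26*0 - 127 = 0 - 127 = -127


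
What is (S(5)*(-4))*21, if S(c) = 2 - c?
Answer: 252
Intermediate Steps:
(S(5)*(-4))*21 = ((2 - 1*5)*(-4))*21 = ((2 - 5)*(-4))*21 = -3*(-4)*21 = 12*21 = 252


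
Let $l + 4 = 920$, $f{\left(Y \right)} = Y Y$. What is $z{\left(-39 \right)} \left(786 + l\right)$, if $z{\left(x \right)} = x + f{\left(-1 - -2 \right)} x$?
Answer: $-132756$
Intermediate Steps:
$f{\left(Y \right)} = Y^{2}$
$l = 916$ ($l = -4 + 920 = 916$)
$z{\left(x \right)} = 2 x$ ($z{\left(x \right)} = x + \left(-1 - -2\right)^{2} x = x + \left(-1 + 2\right)^{2} x = x + 1^{2} x = x + 1 x = x + x = 2 x$)
$z{\left(-39 \right)} \left(786 + l\right) = 2 \left(-39\right) \left(786 + 916\right) = \left(-78\right) 1702 = -132756$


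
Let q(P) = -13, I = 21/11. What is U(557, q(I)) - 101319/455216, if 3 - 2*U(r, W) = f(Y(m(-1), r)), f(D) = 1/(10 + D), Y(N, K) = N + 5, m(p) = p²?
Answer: 1134559/910432 ≈ 1.2462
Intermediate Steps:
Y(N, K) = 5 + N
I = 21/11 (I = 21*(1/11) = 21/11 ≈ 1.9091)
U(r, W) = 47/32 (U(r, W) = 3/2 - 1/(2*(10 + (5 + (-1)²))) = 3/2 - 1/(2*(10 + (5 + 1))) = 3/2 - 1/(2*(10 + 6)) = 3/2 - ½/16 = 3/2 - ½*1/16 = 3/2 - 1/32 = 47/32)
U(557, q(I)) - 101319/455216 = 47/32 - 101319/455216 = 1134559/910432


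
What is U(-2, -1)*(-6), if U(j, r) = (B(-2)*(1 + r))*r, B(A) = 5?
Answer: 0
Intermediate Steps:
U(j, r) = r*(5 + 5*r) (U(j, r) = (5*(1 + r))*r = (5 + 5*r)*r = r*(5 + 5*r))
U(-2, -1)*(-6) = (5*(-1)*(1 - 1))*(-6) = (5*(-1)*0)*(-6) = 0*(-6) = 0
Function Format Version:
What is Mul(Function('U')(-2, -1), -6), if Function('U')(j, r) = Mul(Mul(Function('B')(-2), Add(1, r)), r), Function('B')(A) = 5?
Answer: 0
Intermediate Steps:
Function('U')(j, r) = Mul(r, Add(5, Mul(5, r))) (Function('U')(j, r) = Mul(Mul(5, Add(1, r)), r) = Mul(Add(5, Mul(5, r)), r) = Mul(r, Add(5, Mul(5, r))))
Mul(Function('U')(-2, -1), -6) = Mul(Mul(5, -1, Add(1, -1)), -6) = Mul(Mul(5, -1, 0), -6) = Mul(0, -6) = 0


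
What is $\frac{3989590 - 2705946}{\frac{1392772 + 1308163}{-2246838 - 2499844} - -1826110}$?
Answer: $\frac{6093049869208}{8667960766085} \approx 0.70294$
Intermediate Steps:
$\frac{3989590 - 2705946}{\frac{1392772 + 1308163}{-2246838 - 2499844} - -1826110} = \frac{1283644}{\frac{2700935}{-4746682} + 1826110} = \frac{1283644}{2700935 \left(- \frac{1}{4746682}\right) + 1826110} = \frac{1283644}{- \frac{2700935}{4746682} + 1826110} = \frac{1283644}{\frac{8667960766085}{4746682}} = 1283644 \cdot \frac{4746682}{8667960766085} = \frac{6093049869208}{8667960766085}$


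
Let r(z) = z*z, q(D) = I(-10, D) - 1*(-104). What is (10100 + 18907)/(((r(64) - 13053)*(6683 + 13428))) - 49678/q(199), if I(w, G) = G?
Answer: -8948716918027/54580670781 ≈ -163.95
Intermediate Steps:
q(D) = 104 + D (q(D) = D - 1*(-104) = D + 104 = 104 + D)
r(z) = z²
(10100 + 18907)/(((r(64) - 13053)*(6683 + 13428))) - 49678/q(199) = (10100 + 18907)/(((64² - 13053)*(6683 + 13428))) - 49678/(104 + 199) = 29007/(((4096 - 13053)*20111)) - 49678/303 = 29007/((-8957*20111)) - 49678*1/303 = 29007/(-180134227) - 49678/303 = 29007*(-1/180134227) - 49678/303 = -29007/180134227 - 49678/303 = -8948716918027/54580670781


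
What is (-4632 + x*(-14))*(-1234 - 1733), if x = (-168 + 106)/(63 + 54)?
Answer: 535124164/39 ≈ 1.3721e+7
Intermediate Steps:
x = -62/117 ≈ -0.52991
(-4632 + x*(-14))*(-1234 - 1733) = (-4632 - 62/117*(-14))*(-1234 - 1733) = (-4632 + 868/117)*(-2967) = -541076/117*(-2967) = 535124164/39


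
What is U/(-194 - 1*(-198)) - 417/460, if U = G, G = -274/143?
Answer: -91141/65780 ≈ -1.3855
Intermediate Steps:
G = -274/143 (G = -274*1/143 = -274/143 ≈ -1.9161)
U = -274/143 ≈ -1.9161
U/(-194 - 1*(-198)) - 417/460 = -274/(143*(-194 - 1*(-198))) - 417/460 = -274/(143*(-194 + 198)) - 417*1/460 = -274/143/4 - 417/460 = -274/143*¼ - 417/460 = -137/286 - 417/460 = -91141/65780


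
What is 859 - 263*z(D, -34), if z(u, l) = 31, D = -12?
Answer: -7294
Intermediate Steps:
859 - 263*z(D, -34) = 859 - 263*31 = 859 - 8153 = -7294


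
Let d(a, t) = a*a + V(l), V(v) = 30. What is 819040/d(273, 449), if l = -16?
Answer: 819040/74559 ≈ 10.985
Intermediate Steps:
d(a, t) = 30 + a² (d(a, t) = a*a + 30 = a² + 30 = 30 + a²)
819040/d(273, 449) = 819040/(30 + 273²) = 819040/(30 + 74529) = 819040/74559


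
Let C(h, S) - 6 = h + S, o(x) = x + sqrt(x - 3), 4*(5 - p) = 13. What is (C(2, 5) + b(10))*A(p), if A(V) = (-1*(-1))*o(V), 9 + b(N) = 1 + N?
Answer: 105/4 + 15*I*sqrt(5)/2 ≈ 26.25 + 16.771*I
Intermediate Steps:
p = 7/4 (p = 5 - 1/4*13 = 5 - 13/4 = 7/4 ≈ 1.7500)
b(N) = -8 + N (b(N) = -9 + (1 + N) = -8 + N)
o(x) = x + sqrt(-3 + x)
C(h, S) = 6 + S + h (C(h, S) = 6 + (h + S) = 6 + (S + h) = 6 + S + h)
A(V) = V + sqrt(-3 + V) (A(V) = (-1*(-1))*(V + sqrt(-3 + V)) = 1*(V + sqrt(-3 + V)) = V + sqrt(-3 + V))
(C(2, 5) + b(10))*A(p) = ((6 + 5 + 2) + (-8 + 10))*(7/4 + sqrt(-3 + 7/4)) = (13 + 2)*(7/4 + sqrt(-5/4)) = 15*(7/4 + I*sqrt(5)/2) = 105/4 + 15*I*sqrt(5)/2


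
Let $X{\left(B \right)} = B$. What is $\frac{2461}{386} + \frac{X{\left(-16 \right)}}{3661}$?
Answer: $\frac{9003545}{1413146} \approx 6.3713$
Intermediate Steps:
$\frac{2461}{386} + \frac{X{\left(-16 \right)}}{3661} = \frac{2461}{386} - \frac{16}{3661} = \frac{9003545}{1413146}$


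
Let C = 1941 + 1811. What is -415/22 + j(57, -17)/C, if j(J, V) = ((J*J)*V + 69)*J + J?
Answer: -35365741/41272 ≈ -856.89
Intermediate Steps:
j(J, V) = J + J*(69 + V*J²) (j(J, V) = (J²*V + 69)*J + J = (V*J² + 69)*J + J = (69 + V*J²)*J + J = J*(69 + V*J²) + J = J + J*(69 + V*J²))
C = 3752
-415/22 + j(57, -17)/C = -415/22 + (57*(70 - 17*57²))/3752 = -415*1/22 + (57*(70 - 17*3249))*(1/3752) = -415/22 + (57*(70 - 55233))*(1/3752) = -415/22 + (57*(-55163))*(1/3752) = -415/22 - 3144291*1/3752 = -415/22 - 3144291/3752 = -35365741/41272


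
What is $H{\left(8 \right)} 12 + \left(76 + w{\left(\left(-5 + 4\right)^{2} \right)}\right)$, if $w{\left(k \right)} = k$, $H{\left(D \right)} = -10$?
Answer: $-43$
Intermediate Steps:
$H{\left(8 \right)} 12 + \left(76 + w{\left(\left(-5 + 4\right)^{2} \right)}\right) = \left(-10\right) 12 + \left(76 + \left(-5 + 4\right)^{2}\right) = -120 + \left(76 + \left(-1\right)^{2}\right) = -120 + \left(76 + 1\right) = -120 + 77 = -43$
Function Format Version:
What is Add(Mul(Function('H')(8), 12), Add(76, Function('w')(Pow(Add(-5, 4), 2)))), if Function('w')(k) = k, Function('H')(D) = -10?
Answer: -43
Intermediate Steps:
Add(Mul(Function('H')(8), 12), Add(76, Function('w')(Pow(Add(-5, 4), 2)))) = Add(Mul(-10, 12), Add(76, Pow(Add(-5, 4), 2))) = Add(-120, Add(76, Pow(-1, 2))) = Add(-120, Add(76, 1)) = Add(-120, 77) = -43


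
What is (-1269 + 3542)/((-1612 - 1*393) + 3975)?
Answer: 2273/1970 ≈ 1.1538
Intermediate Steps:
(-1269 + 3542)/((-1612 - 1*393) + 3975) = 2273/((-1612 - 393) + 3975) = 2273/(-2005 + 3975) = 2273/1970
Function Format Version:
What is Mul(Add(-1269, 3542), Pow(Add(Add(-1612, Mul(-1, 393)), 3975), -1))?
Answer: Rational(2273, 1970) ≈ 1.1538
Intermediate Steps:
Mul(Add(-1269, 3542), Pow(Add(Add(-1612, Mul(-1, 393)), 3975), -1)) = Mul(2273, Pow(Add(Add(-1612, -393), 3975), -1)) = Mul(2273, Pow(Add(-2005, 3975), -1)) = Mul(2273, Pow(1970, -1)) = Mul(2273, Rational(1, 1970)) = Rational(2273, 1970)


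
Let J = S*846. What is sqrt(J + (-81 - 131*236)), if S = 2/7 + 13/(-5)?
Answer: I*sqrt(40369735)/35 ≈ 181.53*I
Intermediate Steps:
S = -81/35 (S = 2*(1/7) + 13*(-1/5) = 2/7 - 13/5 = -81/35 ≈ -2.3143)
J = -68526/35 (J = -81/35*846 = -68526/35 ≈ -1957.9)
sqrt(J + (-81 - 131*236)) = sqrt(-68526/35 + (-81 - 131*236)) = sqrt(-68526/35 + (-81 - 30916)) = sqrt(-68526/35 - 30997) = sqrt(-1153421/35) = I*sqrt(40369735)/35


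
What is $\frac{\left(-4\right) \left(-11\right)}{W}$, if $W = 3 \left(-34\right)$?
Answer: $- \frac{22}{51} \approx -0.43137$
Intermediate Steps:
$W = -102$
$\frac{\left(-4\right) \left(-11\right)}{W} = \frac{\left(-4\right) \left(-11\right)}{-102} = 44 \left(- \frac{1}{102}\right) = - \frac{22}{51}$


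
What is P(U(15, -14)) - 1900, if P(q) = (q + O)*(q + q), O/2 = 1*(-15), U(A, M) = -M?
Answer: -2348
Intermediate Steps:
O = -30 (O = 2*(1*(-15)) = 2*(-15) = -30)
P(q) = 2*q*(-30 + q) (P(q) = (q - 30)*(q + q) = (-30 + q)*(2*q) = 2*q*(-30 + q))
P(U(15, -14)) - 1900 = 2*(-1*(-14))*(-30 - 1*(-14)) - 1900 = 2*14*(-30 + 14) - 1900 = 2*14*(-16) - 1900 = -448 - 1900 = -2348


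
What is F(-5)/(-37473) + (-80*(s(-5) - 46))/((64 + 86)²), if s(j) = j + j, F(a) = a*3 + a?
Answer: 2805484/14052375 ≈ 0.19964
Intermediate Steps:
F(a) = 4*a (F(a) = 3*a + a = 4*a)
s(j) = 2*j
F(-5)/(-37473) + (-80*(s(-5) - 46))/((64 + 86)²) = (4*(-5))/(-37473) + (-80*(2*(-5) - 46))/((64 + 86)²) = -20*(-1/37473) + (-80*(-10 - 46))/(150²) = 20/37473 - 80*(-56)/22500 = 20/37473 + 4480*(1/22500) = 20/37473 + 224/1125 = 2805484/14052375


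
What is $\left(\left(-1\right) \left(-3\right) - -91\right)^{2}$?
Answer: $8836$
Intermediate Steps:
$\left(\left(-1\right) \left(-3\right) - -91\right)^{2} = \left(3 + 91\right)^{2} = 94^{2} = 8836$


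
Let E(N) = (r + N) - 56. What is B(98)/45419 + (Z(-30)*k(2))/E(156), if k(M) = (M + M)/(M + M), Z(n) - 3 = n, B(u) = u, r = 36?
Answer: -1212985/6176984 ≈ -0.19637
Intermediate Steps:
Z(n) = 3 + n
E(N) = -20 + N (E(N) = (36 + N) - 56 = -20 + N)
k(M) = 1 (k(M) = (2*M)/((2*M)) = (2*M)*(1/(2*M)) = 1)
B(98)/45419 + (Z(-30)*k(2))/E(156) = 98/45419 + ((3 - 30)*1)/(-20 + 156) = 98*(1/45419) - 27*1/136 = 98/45419 - 27*1/136 = 98/45419 - 27/136 = -1212985/6176984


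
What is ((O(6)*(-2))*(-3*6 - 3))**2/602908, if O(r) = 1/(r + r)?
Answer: 49/2411632 ≈ 2.0318e-5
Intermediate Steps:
O(r) = 1/(2*r)
((O(6)*(-2))*(-3*6 - 3))**2/602908 = ((((1/2)/6)*(-2))*(-3*6 - 3))**2/602908 = ((((1/2)*(1/6))*(-2))*(-18 - 3))**2*(1/602908) = (((1/12)*(-2))*(-21))**2*(1/602908) = (-1/6*(-21))**2*(1/602908) = (7/2)**2*(1/602908) = (49/4)*(1/602908) = 49/2411632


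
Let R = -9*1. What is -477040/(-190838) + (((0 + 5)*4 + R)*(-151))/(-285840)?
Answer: 68337047759/27274566960 ≈ 2.5055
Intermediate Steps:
R = -9
-477040/(-190838) + (((0 + 5)*4 + R)*(-151))/(-285840) = -477040/(-190838) + (((0 + 5)*4 - 9)*(-151))/(-285840) = -477040*(-1/190838) + ((5*4 - 9)*(-151))*(-1/285840) = 238520/95419 + ((20 - 9)*(-151))*(-1/285840) = 238520/95419 + (11*(-151))*(-1/285840) = 238520/95419 - 1661*(-1/285840) = 238520/95419 + 1661/285840 = 68337047759/27274566960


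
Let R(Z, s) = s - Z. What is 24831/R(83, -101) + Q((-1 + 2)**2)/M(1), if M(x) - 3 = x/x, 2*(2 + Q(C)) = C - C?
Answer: -24923/184 ≈ -135.45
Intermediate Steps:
Q(C) = -2 (Q(C) = -2 + (C - C)/2 = -2 + (1/2)*0 = -2 + 0 = -2)
M(x) = 4 (M(x) = 3 + x/x = 3 + 1 = 4)
24831/R(83, -101) + Q((-1 + 2)**2)/M(1) = 24831/(-101 - 1*83) - 2/4 = 24831/(-101 - 83) - 2*1/4 = 24831/(-184) - 1/2 = 24831*(-1/184) - 1/2 = -24831/184 - 1/2 = -24923/184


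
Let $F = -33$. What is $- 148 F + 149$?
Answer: $5033$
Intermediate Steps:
$- 148 F + 149 = \left(-148\right) \left(-33\right) + 149 = 4884 + 149 = 5033$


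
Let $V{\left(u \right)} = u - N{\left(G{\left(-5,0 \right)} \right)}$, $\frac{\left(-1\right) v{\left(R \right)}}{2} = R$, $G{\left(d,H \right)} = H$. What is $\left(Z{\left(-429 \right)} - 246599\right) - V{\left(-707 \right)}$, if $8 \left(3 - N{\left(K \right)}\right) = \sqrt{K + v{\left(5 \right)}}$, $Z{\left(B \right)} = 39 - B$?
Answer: $-245421 - \frac{i \sqrt{10}}{8} \approx -2.4542 \cdot 10^{5} - 0.39528 i$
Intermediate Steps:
$v{\left(R \right)} = - 2 R$
$N{\left(K \right)} = 3 - \frac{\sqrt{-10 + K}}{8}$ ($N{\left(K \right)} = 3 - \frac{\sqrt{K - 10}}{8} = 3 - \frac{\sqrt{-10 + K}}{8}$)
$V{\left(u \right)} = -3 + u + \frac{i \sqrt{10}}{8}$ ($V{\left(u \right)} = u - \left(3 - \frac{\sqrt{-10 + 0}}{8}\right) = u - \left(3 - \frac{\sqrt{-10}}{8}\right) = u - \left(3 - \frac{i \sqrt{10}}{8}\right) = -3 + u + \frac{i \sqrt{10}}{8}$)
$\left(Z{\left(-429 \right)} - 246599\right) - V{\left(-707 \right)} = \left(\left(39 - -429\right) - 246599\right) - \left(-3 - 707 + \frac{i \sqrt{10}}{8}\right) = \left(\left(39 + 429\right) - 246599\right) - \left(-710 + \frac{i \sqrt{10}}{8}\right) = \left(468 - 246599\right) + \left(710 - \frac{i \sqrt{10}}{8}\right) = -246131 + \left(710 - \frac{i \sqrt{10}}{8}\right) = -245421 - \frac{i \sqrt{10}}{8}$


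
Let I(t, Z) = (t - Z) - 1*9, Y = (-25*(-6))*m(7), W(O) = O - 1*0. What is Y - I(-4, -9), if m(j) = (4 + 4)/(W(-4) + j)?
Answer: 404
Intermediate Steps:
W(O) = O (W(O) = O + 0 = O)
m(j) = 8/(-4 + j) (m(j) = (4 + 4)/(-4 + j) = 8/(-4 + j))
Y = 400 (Y = (-25*(-6))*(8/(-4 + 7)) = 150*(8/3) = 400)
I(t, Z) = -9 + t - Z (I(t, Z) = (t - Z) - 9 = -9 + t - Z)
Y - I(-4, -9) = 400 - (-9 - 4 - 1*(-9)) = 400 - (-9 - 4 + 9) = 400 - 1*(-4) = 400 + 4 = 404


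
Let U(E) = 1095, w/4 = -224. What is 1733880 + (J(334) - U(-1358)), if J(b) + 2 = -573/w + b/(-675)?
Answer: 1047987245911/604800 ≈ 1.7328e+6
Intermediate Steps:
w = -896 (w = 4*(-224) = -896)
J(b) = -1219/896 - b/675 (J(b) = -2 + (-573/(-896) + b/(-675)) = -2 + (-573*(-1/896) + b*(-1/675)) = -2 + (573/896 - b/675) = -1219/896 - b/675)
1733880 + (J(334) - U(-1358)) = 1733880 + ((-1219/896 - 1/675*334) - 1*1095) = 1733880 + ((-1219/896 - 334/675) - 1095) = 1733880 + (-1122089/604800 - 1095) = 1733880 - 663378089/604800 = 1047987245911/604800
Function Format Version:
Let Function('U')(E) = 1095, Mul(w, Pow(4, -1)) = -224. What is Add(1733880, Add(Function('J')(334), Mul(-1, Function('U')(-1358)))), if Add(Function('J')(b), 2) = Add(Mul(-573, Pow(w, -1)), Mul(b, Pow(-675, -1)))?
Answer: Rational(1047987245911, 604800) ≈ 1.7328e+6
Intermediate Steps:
w = -896 (w = Mul(4, -224) = -896)
Function('J')(b) = Add(Rational(-1219, 896), Mul(Rational(-1, 675), b)) (Function('J')(b) = Add(-2, Add(Mul(-573, Pow(-896, -1)), Mul(b, Pow(-675, -1)))) = Add(-2, Add(Mul(-573, Rational(-1, 896)), Mul(b, Rational(-1, 675)))) = Add(-2, Add(Rational(573, 896), Mul(Rational(-1, 675), b))) = Add(Rational(-1219, 896), Mul(Rational(-1, 675), b)))
Add(1733880, Add(Function('J')(334), Mul(-1, Function('U')(-1358)))) = Add(1733880, Add(Add(Rational(-1219, 896), Mul(Rational(-1, 675), 334)), Mul(-1, 1095))) = Add(1733880, Add(Add(Rational(-1219, 896), Rational(-334, 675)), -1095)) = Add(1733880, Add(Rational(-1122089, 604800), -1095)) = Add(1733880, Rational(-663378089, 604800)) = Rational(1047987245911, 604800)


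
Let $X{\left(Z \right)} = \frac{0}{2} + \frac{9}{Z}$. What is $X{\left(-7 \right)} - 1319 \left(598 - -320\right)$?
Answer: $- \frac{8475903}{7} \approx -1.2108 \cdot 10^{6}$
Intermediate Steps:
$X{\left(Z \right)} = \frac{9}{Z}$ ($X{\left(Z \right)} = 0 \cdot \frac{1}{2} + \frac{9}{Z} = 0 + \frac{9}{Z} = \frac{9}{Z}$)
$X{\left(-7 \right)} - 1319 \left(598 - -320\right) = \frac{9}{-7} - 1319 \left(598 - -320\right) = 9 \left(- \frac{1}{7}\right) - 1319 \left(598 + 320\right) = - \frac{9}{7} - 1210842 = - \frac{8475903}{7}$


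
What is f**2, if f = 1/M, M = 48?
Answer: 1/2304 ≈ 0.00043403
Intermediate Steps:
f = 1/48 ≈ 0.020833
f**2 = (1/48)**2 = 1/2304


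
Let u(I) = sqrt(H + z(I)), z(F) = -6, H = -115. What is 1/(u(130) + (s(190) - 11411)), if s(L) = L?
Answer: -11221/125910962 - 11*I/125910962 ≈ -8.9118e-5 - 8.7363e-8*I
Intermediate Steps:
u(I) = 11*I (u(I) = sqrt(-115 - 6) = sqrt(-121) = 11*I)
1/(u(130) + (s(190) - 11411)) = 1/(11*I + (190 - 11411)) = 1/(11*I - 11221) = 1/(-11221 + 11*I) = (-11221 - 11*I)/125910962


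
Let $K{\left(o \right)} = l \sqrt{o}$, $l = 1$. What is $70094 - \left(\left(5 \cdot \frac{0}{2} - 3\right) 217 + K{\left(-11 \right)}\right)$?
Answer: $70745 - i \sqrt{11} \approx 70745.0 - 3.3166 i$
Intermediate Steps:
$K{\left(o \right)} = \sqrt{o}$ ($K{\left(o \right)} = 1 \sqrt{o} = \sqrt{o}$)
$70094 - \left(\left(5 \cdot \frac{0}{2} - 3\right) 217 + K{\left(-11 \right)}\right) = 70094 - \left(\left(5 \cdot \frac{0}{2} - 3\right) 217 + \sqrt{-11}\right) = 70094 - \left(\left(5 \cdot 0 \cdot \frac{1}{2} - 3\right) 217 + i \sqrt{11}\right) = 70094 - \left(\left(5 \cdot 0 - 3\right) 217 + i \sqrt{11}\right) = 70094 - \left(\left(0 - 3\right) 217 + i \sqrt{11}\right) = 70094 - \left(\left(-3\right) 217 + i \sqrt{11}\right) = 70094 - \left(-651 + i \sqrt{11}\right) = 70094 + \left(651 - i \sqrt{11}\right) = 70745 - i \sqrt{11}$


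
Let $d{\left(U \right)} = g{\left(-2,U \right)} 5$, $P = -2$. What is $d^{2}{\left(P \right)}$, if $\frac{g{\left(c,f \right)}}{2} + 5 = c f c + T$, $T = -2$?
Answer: $22500$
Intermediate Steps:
$g{\left(c,f \right)} = -14 + 2 f c^{2}$ ($g{\left(c,f \right)} = -10 + 2 \left(c f c - 2\right) = -10 + 2 \left(f c^{2} - 2\right) = -10 + 2 \left(-2 + f c^{2}\right) = -10 + \left(-4 + 2 f c^{2}\right) = -14 + 2 f c^{2}$)
$d{\left(U \right)} = -70 + 40 U$ ($d{\left(U \right)} = \left(-14 + 2 U \left(-2\right)^{2}\right) 5 = \left(-14 + 2 U 4\right) 5 = \left(-14 + 8 U\right) 5 = -70 + 40 U$)
$d^{2}{\left(P \right)} = \left(-70 + 40 \left(-2\right)\right)^{2} = \left(-70 - 80\right)^{2} = \left(-150\right)^{2} = 22500$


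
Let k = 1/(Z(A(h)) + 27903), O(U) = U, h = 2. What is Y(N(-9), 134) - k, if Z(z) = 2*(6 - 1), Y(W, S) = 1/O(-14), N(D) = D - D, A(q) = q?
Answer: -27927/390782 ≈ -0.071464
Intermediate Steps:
N(D) = 0
Y(W, S) = -1/14 (Y(W, S) = 1/(-14) = -1/14)
Z(z) = 10 (Z(z) = 2*5 = 10)
k = 1/27913 (k = 1/(10 + 27903) = 1/27913 ≈ 3.5826e-5)
Y(N(-9), 134) - k = -1/14 - 1*1/27913 = -1/14 - 1/27913 = -27927/390782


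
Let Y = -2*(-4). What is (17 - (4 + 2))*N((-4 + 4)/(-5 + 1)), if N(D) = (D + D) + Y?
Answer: 88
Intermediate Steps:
Y = 8
N(D) = 8 + 2*D (N(D) = (D + D) + 8 = 2*D + 8 = 8 + 2*D)
(17 - (4 + 2))*N((-4 + 4)/(-5 + 1)) = (17 - (4 + 2))*(8 + 2*((-4 + 4)/(-5 + 1))) = (17 - 1*6)*(8 + 2*(0/(-4))) = (17 - 6)*(8 + 2*(0*(-1/4))) = 11*(8 + 2*0) = 11*(8 + 0) = 11*8 = 88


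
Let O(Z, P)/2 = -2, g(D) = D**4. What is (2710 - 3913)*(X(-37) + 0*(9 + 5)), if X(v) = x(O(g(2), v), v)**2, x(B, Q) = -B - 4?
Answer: 0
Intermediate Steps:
O(Z, P) = -4 (O(Z, P) = 2*(-2) = -4)
x(B, Q) = -4 - B
X(v) = 0 (X(v) = (-4 - 1*(-4))**2 = (-4 + 4)**2 = 0**2 = 0)
(2710 - 3913)*(X(-37) + 0*(9 + 5)) = (2710 - 3913)*(0 + 0*(9 + 5)) = -1203*(0 + 0*14) = -1203*(0 + 0) = -1203*0 = 0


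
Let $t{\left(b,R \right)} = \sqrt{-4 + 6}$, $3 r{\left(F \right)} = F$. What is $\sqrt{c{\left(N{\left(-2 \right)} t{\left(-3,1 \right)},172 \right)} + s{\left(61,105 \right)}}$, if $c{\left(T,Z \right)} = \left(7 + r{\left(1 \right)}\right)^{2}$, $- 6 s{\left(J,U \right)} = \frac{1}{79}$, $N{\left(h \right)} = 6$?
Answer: $\frac{\sqrt{12082102}}{474} \approx 7.3332$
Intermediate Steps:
$r{\left(F \right)} = \frac{F}{3}$
$t{\left(b,R \right)} = \sqrt{2}$
$s{\left(J,U \right)} = - \frac{1}{474}$ ($s{\left(J,U \right)} = - \frac{1}{6 \cdot 79} = \left(- \frac{1}{6}\right) \frac{1}{79} = - \frac{1}{474}$)
$c{\left(T,Z \right)} = \frac{484}{9}$ ($c{\left(T,Z \right)} = \left(7 + \frac{1}{3} \cdot 1\right)^{2} = \left(7 + \frac{1}{3}\right)^{2} = \left(\frac{22}{3}\right)^{2} = \frac{484}{9}$)
$\sqrt{c{\left(N{\left(-2 \right)} t{\left(-3,1 \right)},172 \right)} + s{\left(61,105 \right)}} = \sqrt{\frac{484}{9} - \frac{1}{474}} = \sqrt{\frac{76469}{1422}} = \frac{\sqrt{12082102}}{474}$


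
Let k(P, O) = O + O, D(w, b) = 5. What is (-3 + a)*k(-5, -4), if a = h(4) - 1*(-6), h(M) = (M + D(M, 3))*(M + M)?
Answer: -600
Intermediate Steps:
k(P, O) = 2*O
h(M) = 2*M*(5 + M) (h(M) = (M + 5)*(M + M) = (5 + M)*(2*M) = 2*M*(5 + M))
a = 78 (a = 2*4*(5 + 4) - 1*(-6) = 2*4*9 + 6 = 72 + 6 = 78)
(-3 + a)*k(-5, -4) = (-3 + 78)*(2*(-4)) = 75*(-8) = -600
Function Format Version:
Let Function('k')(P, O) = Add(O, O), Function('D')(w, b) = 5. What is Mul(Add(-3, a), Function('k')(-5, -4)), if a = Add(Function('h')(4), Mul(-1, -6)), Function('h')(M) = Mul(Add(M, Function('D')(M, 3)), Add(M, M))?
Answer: -600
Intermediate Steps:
Function('k')(P, O) = Mul(2, O)
Function('h')(M) = Mul(2, M, Add(5, M)) (Function('h')(M) = Mul(Add(M, 5), Add(M, M)) = Mul(Add(5, M), Mul(2, M)) = Mul(2, M, Add(5, M)))
a = 78 (a = Add(Mul(2, 4, Add(5, 4)), Mul(-1, -6)) = Add(Mul(2, 4, 9), 6) = Add(72, 6) = 78)
Mul(Add(-3, a), Function('k')(-5, -4)) = Mul(Add(-3, 78), Mul(2, -4)) = Mul(75, -8) = -600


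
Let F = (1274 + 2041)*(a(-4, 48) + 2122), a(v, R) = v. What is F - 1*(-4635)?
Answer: 7025805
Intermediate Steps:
F = 7021170 (F = (1274 + 2041)*(-4 + 2122) = 3315*2118 = 7021170)
F - 1*(-4635) = 7021170 - 1*(-4635) = 7021170 + 4635 = 7025805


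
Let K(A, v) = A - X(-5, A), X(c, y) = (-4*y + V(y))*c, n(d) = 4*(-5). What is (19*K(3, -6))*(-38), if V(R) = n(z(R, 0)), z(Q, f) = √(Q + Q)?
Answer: 113354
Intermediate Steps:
z(Q, f) = √2*√Q (z(Q, f) = √(2*Q) = √2*√Q)
n(d) = -20
V(R) = -20
X(c, y) = c*(-20 - 4*y) (X(c, y) = (-4*y - 20)*c = (-20 - 4*y)*c = c*(-20 - 4*y))
K(A, v) = -100 - 19*A (K(A, v) = A - (-4)*(-5)*(5 + A) = A - (100 + 20*A) = A + (-100 - 20*A) = -100 - 19*A)
(19*K(3, -6))*(-38) = (19*(-100 - 19*3))*(-38) = (19*(-100 - 57))*(-38) = (19*(-157))*(-38) = -2983*(-38) = 113354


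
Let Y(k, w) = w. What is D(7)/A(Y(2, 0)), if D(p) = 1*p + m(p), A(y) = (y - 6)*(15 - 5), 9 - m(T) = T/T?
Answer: -¼ ≈ -0.25000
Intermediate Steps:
m(T) = 8 (m(T) = 9 - T/T = 9 - 1*1 = 9 - 1 = 8)
A(y) = -60 + 10*y (A(y) = (-6 + y)*10 = -60 + 10*y)
D(p) = 8 + p (D(p) = 1*p + 8 = p + 8 = 8 + p)
D(7)/A(Y(2, 0)) = (8 + 7)/(-60 + 10*0) = 15/(-60 + 0) = 15/(-60) = 15*(-1/60) = -¼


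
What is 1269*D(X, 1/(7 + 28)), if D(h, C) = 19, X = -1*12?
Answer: 24111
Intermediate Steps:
X = -12
1269*D(X, 1/(7 + 28)) = 1269*19 = 24111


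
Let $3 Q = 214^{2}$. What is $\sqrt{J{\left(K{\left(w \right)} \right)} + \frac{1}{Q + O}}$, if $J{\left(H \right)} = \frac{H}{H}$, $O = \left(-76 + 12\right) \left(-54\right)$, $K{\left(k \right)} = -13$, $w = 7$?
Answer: $\frac{\sqrt{788640847}}{28082} \approx 1.0$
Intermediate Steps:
$O = 3456$ ($O = \left(-64\right) \left(-54\right) = 3456$)
$J{\left(H \right)} = 1$
$Q = \frac{45796}{3}$ ($Q = \frac{214^{2}}{3} = \frac{1}{3} \cdot 45796 = \frac{45796}{3} \approx 15265.0$)
$\sqrt{J{\left(K{\left(w \right)} \right)} + \frac{1}{Q + O}} = \sqrt{1 + \frac{1}{\frac{45796}{3} + 3456}} = \sqrt{1 + \frac{1}{\frac{56164}{3}}} = \sqrt{1 + \frac{3}{56164}} = \sqrt{\frac{56167}{56164}} = \frac{\sqrt{788640847}}{28082}$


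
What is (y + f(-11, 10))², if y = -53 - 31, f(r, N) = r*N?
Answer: 37636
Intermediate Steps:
f(r, N) = N*r
y = -84
(y + f(-11, 10))² = (-84 + 10*(-11))² = (-84 - 110)² = (-194)² = 37636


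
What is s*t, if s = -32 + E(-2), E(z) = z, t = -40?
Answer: 1360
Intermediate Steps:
s = -34 (s = -32 - 2 = -34)
s*t = -34*(-40) = 1360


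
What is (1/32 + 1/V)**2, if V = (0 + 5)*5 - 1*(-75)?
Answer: 1089/640000 ≈ 0.0017016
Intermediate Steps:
V = 100 (V = 5*5 + 75 = 25 + 75 = 100)
(1/32 + 1/V)**2 = (1/32 + 1/100)**2 = (33/800)**2 = 1089/640000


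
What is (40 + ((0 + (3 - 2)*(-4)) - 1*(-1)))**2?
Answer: 1369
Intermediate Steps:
(40 + ((0 + (3 - 2)*(-4)) - 1*(-1)))**2 = (40 + ((0 + 1*(-4)) + 1))**2 = (40 + ((0 - 4) + 1))**2 = (40 + (-4 + 1))**2 = (40 - 3)**2 = 37**2 = 1369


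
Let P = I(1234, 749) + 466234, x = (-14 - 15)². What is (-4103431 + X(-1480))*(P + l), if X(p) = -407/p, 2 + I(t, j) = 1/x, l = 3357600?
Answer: -527839511811662277/33640 ≈ -1.5691e+13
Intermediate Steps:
x = 841 (x = (-29)² = 841)
I(t, j) = -1681/841 (I(t, j) = -2 + 1/841 = -1681/841)
P = 392101113/841 (P = -1681/841 + 466234 = 392101113/841 ≈ 4.6623e+5)
(-4103431 + X(-1480))*(P + l) = (-4103431 - 407/(-1480))*(392101113/841 + 3357600) = (-4103431 - 407*(-1/1480))*(3215842713/841) = (-4103431 + 11/40)*(3215842713/841) = -164137229/40*3215842713/841 = -527839511811662277/33640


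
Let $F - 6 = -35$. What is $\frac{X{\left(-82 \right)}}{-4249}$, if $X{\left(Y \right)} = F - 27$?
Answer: $\frac{8}{607} \approx 0.01318$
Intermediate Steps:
$F = -29$ ($F = 6 - 35 = -29$)
$X{\left(Y \right)} = -56$ ($X{\left(Y \right)} = -29 - 27 = -56$)
$\frac{X{\left(-82 \right)}}{-4249} = - \frac{56}{-4249} = \left(-56\right) \left(- \frac{1}{4249}\right) = \frac{8}{607}$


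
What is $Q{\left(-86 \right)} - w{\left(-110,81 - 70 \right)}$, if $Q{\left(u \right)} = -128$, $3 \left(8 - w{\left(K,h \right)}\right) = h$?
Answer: $- \frac{397}{3} \approx -132.33$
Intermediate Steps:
$w{\left(K,h \right)} = 8 - \frac{h}{3}$
$Q{\left(-86 \right)} - w{\left(-110,81 - 70 \right)} = -128 - \left(8 - \frac{81 - 70}{3}\right) = -128 - \left(8 - \frac{11}{3}\right) = -128 - \frac{13}{3} = - \frac{397}{3}$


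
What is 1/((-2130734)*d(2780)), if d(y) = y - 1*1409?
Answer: -1/2921236314 ≈ -3.4232e-10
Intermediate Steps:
d(y) = -1409 + y (d(y) = y - 1409 = -1409 + y)
1/((-2130734)*d(2780)) = 1/((-2130734)*(-1409 + 2780)) = -1/2130734/1371 = -1/2130734*1/1371 = -1/2921236314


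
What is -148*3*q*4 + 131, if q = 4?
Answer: -6973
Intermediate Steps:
-148*3*q*4 + 131 = -148*3*4*4 + 131 = -1776*4 + 131 = -148*48 + 131 = -7104 + 131 = -6973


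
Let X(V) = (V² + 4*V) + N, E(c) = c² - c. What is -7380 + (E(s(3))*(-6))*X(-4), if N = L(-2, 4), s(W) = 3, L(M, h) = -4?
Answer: -7236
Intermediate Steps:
N = -4
X(V) = -4 + V² + 4*V (X(V) = (V² + 4*V) - 4 = -4 + V² + 4*V)
-7380 + (E(s(3))*(-6))*X(-4) = -7380 + ((3*(-1 + 3))*(-6))*(-4 + (-4)² + 4*(-4)) = -7380 + ((3*2)*(-6))*(-4 + 16 - 16) = -7380 + (6*(-6))*(-4) = -7380 - 36*(-4) = -7380 + 144 = -7236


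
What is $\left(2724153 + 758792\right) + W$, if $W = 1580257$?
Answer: $5063202$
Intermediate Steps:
$\left(2724153 + 758792\right) + W = \left(2724153 + 758792\right) + 1580257 = 3482945 + 1580257 = 5063202$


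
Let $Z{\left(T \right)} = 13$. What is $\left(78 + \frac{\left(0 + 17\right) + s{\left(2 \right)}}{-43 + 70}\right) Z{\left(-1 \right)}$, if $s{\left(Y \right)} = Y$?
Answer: $\frac{27625}{27} \approx 1023.1$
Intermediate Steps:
$\left(78 + \frac{\left(0 + 17\right) + s{\left(2 \right)}}{-43 + 70}\right) Z{\left(-1 \right)} = \left(78 + \frac{\left(0 + 17\right) + 2}{-43 + 70}\right) 13 = \left(78 + \frac{17 + 2}{27}\right) 13 = \left(78 + 19 \cdot \frac{1}{27}\right) 13 = \left(78 + \frac{19}{27}\right) 13 = \frac{2125}{27} \cdot 13 = \frac{27625}{27}$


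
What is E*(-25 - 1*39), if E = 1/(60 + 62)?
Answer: -32/61 ≈ -0.52459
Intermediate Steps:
E = 1/122 ≈ 0.0081967
E*(-25 - 1*39) = (-25 - 1*39)/122 = (-25 - 39)/122 = (1/122)*(-64) = -32/61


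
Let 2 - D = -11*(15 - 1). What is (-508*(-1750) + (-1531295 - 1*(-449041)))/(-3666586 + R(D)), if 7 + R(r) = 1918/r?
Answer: 15073812/285993295 ≈ 0.052707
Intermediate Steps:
D = 156 (D = 2 - (-11)*(15 - 1) = 2 - (-11)*14 = 2 - 1*(-154) = 2 + 154 = 156)
R(r) = -7 + 1918/r
(-508*(-1750) + (-1531295 - 1*(-449041)))/(-3666586 + R(D)) = (-508*(-1750) + (-1531295 - 1*(-449041)))/(-3666586 + (-7 + 1918/156)) = (889000 + (-1531295 + 449041))/(-3666586 + (-7 + 1918*(1/156))) = (889000 - 1082254)/(-3666586 + (-7 + 959/78)) = -193254/(-3666586 + 413/78) = -193254/(-285993295/78) = -193254*(-78/285993295) = 15073812/285993295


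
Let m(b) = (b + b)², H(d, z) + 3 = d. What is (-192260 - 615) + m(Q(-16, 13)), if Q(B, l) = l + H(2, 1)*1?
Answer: -192299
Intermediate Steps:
H(d, z) = -3 + d
Q(B, l) = -1 + l (Q(B, l) = l + (-3 + 2)*1 = l - 1*1 = l - 1 = -1 + l)
m(b) = 4*b² (m(b) = (2*b)² = 4*b²)
(-192260 - 615) + m(Q(-16, 13)) = (-192260 - 615) + 4*(-1 + 13)² = -192875 + 4*12² = -192875 + 4*144 = -192875 + 576 = -192299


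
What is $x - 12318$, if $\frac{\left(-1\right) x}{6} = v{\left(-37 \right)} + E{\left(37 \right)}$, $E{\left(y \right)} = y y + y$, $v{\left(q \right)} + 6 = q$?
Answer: $-20496$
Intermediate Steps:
$v{\left(q \right)} = -6 + q$
$E{\left(y \right)} = y + y^{2}$ ($E{\left(y \right)} = y^{2} + y = y + y^{2}$)
$x = -8178$ ($x = - 6 \left(\left(-6 - 37\right) + 37 \left(1 + 37\right)\right) = - 6 \left(-43 + 37 \cdot 38\right) = - 6 \left(-43 + 1406\right) = \left(-6\right) 1363 = -8178$)
$x - 12318 = -8178 - 12318 = -20496$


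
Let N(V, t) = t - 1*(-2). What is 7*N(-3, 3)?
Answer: 35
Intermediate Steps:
N(V, t) = 2 + t (N(V, t) = t + 2 = 2 + t)
7*N(-3, 3) = 7*(2 + 3) = 7*5 = 35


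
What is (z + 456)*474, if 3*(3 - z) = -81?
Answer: 230364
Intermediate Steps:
z = 30 (z = 3 - ⅓*(-81) = 3 + 27 = 30)
(z + 456)*474 = (30 + 456)*474 = 486*474 = 230364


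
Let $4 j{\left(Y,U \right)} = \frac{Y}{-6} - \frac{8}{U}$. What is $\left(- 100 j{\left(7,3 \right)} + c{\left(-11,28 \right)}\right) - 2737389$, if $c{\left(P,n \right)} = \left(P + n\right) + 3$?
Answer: $- \frac{16423639}{6} \approx -2.7373 \cdot 10^{6}$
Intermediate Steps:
$c{\left(P,n \right)} = 3 + P + n$
$j{\left(Y,U \right)} = - \frac{2}{U} - \frac{Y}{24}$ ($j{\left(Y,U \right)} = \frac{\frac{Y}{-6} - \frac{8}{U}}{4} = \frac{Y \left(- \frac{1}{6}\right) - \frac{8}{U}}{4} = \frac{- \frac{Y}{6} - \frac{8}{U}}{4} = \frac{- \frac{8}{U} - \frac{Y}{6}}{4} = - \frac{2}{U} - \frac{Y}{24}$)
$\left(- 100 j{\left(7,3 \right)} + c{\left(-11,28 \right)}\right) - 2737389 = \left(- 100 \left(- \frac{2}{3} - \frac{7}{24}\right) + \left(3 - 11 + 28\right)\right) - 2737389 = \left(- 100 \left(\left(-2\right) \frac{1}{3} - \frac{7}{24}\right) + 20\right) - 2737389 = \left(- 100 \left(- \frac{2}{3} - \frac{7}{24}\right) + 20\right) - 2737389 = \left(\left(-100\right) \left(- \frac{23}{24}\right) + 20\right) - 2737389 = \left(\frac{575}{6} + 20\right) - 2737389 = \frac{695}{6} - 2737389 = - \frac{16423639}{6}$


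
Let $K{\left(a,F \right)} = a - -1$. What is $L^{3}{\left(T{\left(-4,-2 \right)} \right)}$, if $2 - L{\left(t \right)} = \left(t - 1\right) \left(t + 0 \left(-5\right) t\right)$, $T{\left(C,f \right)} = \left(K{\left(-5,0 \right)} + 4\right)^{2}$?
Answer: $8$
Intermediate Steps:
$K{\left(a,F \right)} = 1 + a$ ($K{\left(a,F \right)} = a + 1 = 1 + a$)
$T{\left(C,f \right)} = 0$ ($T{\left(C,f \right)} = \left(\left(1 - 5\right) + 4\right)^{2} = \left(-4 + 4\right)^{2} = 0^{2} = 0$)
$L{\left(t \right)} = 2 - t \left(-1 + t\right)$ ($L{\left(t \right)} = 2 - \left(t - 1\right) \left(t + 0 \left(-5\right) t\right) = 2 - \left(-1 + t\right) \left(t + 0 t\right) = 2 - \left(-1 + t\right) \left(t + 0\right) = 2 - \left(-1 + t\right) t = 2 - t \left(-1 + t\right)$)
$L^{3}{\left(T{\left(-4,-2 \right)} \right)} = \left(2 + 0 - 0^{2}\right)^{3} = \left(2 + 0 - 0\right)^{3} = \left(2 + 0 + 0\right)^{3} = 2^{3} = 8$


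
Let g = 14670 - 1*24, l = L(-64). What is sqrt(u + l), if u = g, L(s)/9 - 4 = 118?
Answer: 8*sqrt(246) ≈ 125.48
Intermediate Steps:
L(s) = 1098 (L(s) = 36 + 9*118 = 36 + 1062 = 1098)
l = 1098
g = 14646 (g = 14670 - 24 = 14646)
u = 14646
sqrt(u + l) = sqrt(14646 + 1098) = sqrt(15744) = 8*sqrt(246)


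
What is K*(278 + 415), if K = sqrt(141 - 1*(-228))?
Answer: 2079*sqrt(41) ≈ 13312.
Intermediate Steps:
K = 3*sqrt(41) (K = sqrt(141 + 228) = sqrt(369) = 3*sqrt(41) ≈ 19.209)
K*(278 + 415) = (3*sqrt(41))*(278 + 415) = (3*sqrt(41))*693 = 2079*sqrt(41)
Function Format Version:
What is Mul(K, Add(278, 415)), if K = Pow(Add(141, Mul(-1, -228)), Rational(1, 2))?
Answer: Mul(2079, Pow(41, Rational(1, 2))) ≈ 13312.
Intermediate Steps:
K = Mul(3, Pow(41, Rational(1, 2))) (K = Pow(Add(141, 228), Rational(1, 2)) = Pow(369, Rational(1, 2)) = Mul(3, Pow(41, Rational(1, 2))) ≈ 19.209)
Mul(K, Add(278, 415)) = Mul(Mul(3, Pow(41, Rational(1, 2))), Add(278, 415)) = Mul(Mul(3, Pow(41, Rational(1, 2))), 693) = Mul(2079, Pow(41, Rational(1, 2)))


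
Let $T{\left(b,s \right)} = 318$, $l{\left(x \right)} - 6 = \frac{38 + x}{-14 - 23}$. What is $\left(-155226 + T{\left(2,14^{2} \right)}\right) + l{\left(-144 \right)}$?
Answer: $- \frac{5731268}{37} \approx -1.549 \cdot 10^{5}$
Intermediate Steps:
$l{\left(x \right)} = \frac{184}{37} - \frac{x}{37}$ ($l{\left(x \right)} = 6 + \frac{38 + x}{-14 - 23} = 6 + \frac{38 + x}{-37} = 6 + \left(38 + x\right) \left(- \frac{1}{37}\right) = 6 - \left(\frac{38}{37} + \frac{x}{37}\right) = \frac{184}{37} - \frac{x}{37}$)
$\left(-155226 + T{\left(2,14^{2} \right)}\right) + l{\left(-144 \right)} = \left(-155226 + 318\right) + \left(\frac{184}{37} - - \frac{144}{37}\right) = -154908 + \left(\frac{184}{37} + \frac{144}{37}\right) = -154908 + \frac{328}{37} = - \frac{5731268}{37}$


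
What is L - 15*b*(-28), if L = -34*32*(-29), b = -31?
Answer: 18532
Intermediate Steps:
L = 31552 (L = -1088*(-29) = 31552)
L - 15*b*(-28) = 31552 - 15*(-31)*(-28) = 31552 + 465*(-28) = 31552 - 13020 = 18532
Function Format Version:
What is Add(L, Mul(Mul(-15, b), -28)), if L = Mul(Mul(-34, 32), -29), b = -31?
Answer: 18532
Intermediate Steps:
L = 31552 (L = Mul(-1088, -29) = 31552)
Add(L, Mul(Mul(-15, b), -28)) = Add(31552, Mul(Mul(-15, -31), -28)) = Add(31552, Mul(465, -28)) = Add(31552, -13020) = 18532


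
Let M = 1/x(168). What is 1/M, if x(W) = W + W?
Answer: 336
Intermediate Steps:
x(W) = 2*W
M = 1/336 (M = 1/(2*168) = 1/336 ≈ 0.0029762)
1/M = 1/(1/336) = 336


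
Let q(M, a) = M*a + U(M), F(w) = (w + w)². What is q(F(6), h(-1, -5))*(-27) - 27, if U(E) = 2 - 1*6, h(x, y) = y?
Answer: 19521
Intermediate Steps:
U(E) = -4 (U(E) = 2 - 6 = -4)
F(w) = 4*w² (F(w) = (2*w)² = 4*w²)
q(M, a) = -4 + M*a (q(M, a) = M*a - 4 = -4 + M*a)
q(F(6), h(-1, -5))*(-27) - 27 = (-4 + (4*6²)*(-5))*(-27) - 27 = (-4 + (4*36)*(-5))*(-27) - 27 = (-4 + 144*(-5))*(-27) - 27 = (-4 - 720)*(-27) - 27 = -724*(-27) - 27 = 19548 - 27 = 19521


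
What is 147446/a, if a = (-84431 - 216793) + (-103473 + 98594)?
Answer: -147446/306103 ≈ -0.48169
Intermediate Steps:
a = -306103 (a = -301224 - 4879 = -306103)
147446/a = 147446/(-306103) = 147446*(-1/306103) = -147446/306103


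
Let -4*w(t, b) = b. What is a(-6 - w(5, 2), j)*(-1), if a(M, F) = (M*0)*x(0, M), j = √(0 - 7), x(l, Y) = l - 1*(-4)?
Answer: 0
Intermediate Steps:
w(t, b) = -b/4
x(l, Y) = 4 + l (x(l, Y) = l + 4 = 4 + l)
j = I*√7 (j = √(-7) = I*√7 ≈ 2.6458*I)
a(M, F) = 0 (a(M, F) = (M*0)*(4 + 0) = 0*4 = 0)
a(-6 - w(5, 2), j)*(-1) = 0*(-1) = 0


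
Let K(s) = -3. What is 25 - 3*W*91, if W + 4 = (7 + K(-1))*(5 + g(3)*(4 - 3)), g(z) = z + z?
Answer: -10895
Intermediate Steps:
g(z) = 2*z
W = 40 (W = -4 + (7 - 3)*(5 + (2*3)*(4 - 3)) = -4 + 4*(5 + 6*1) = -4 + 4*(5 + 6) = -4 + 4*11 = -4 + 44 = 40)
25 - 3*W*91 = 25 - 3*40*91 = 25 - 120*91 = 25 - 10920 = -10895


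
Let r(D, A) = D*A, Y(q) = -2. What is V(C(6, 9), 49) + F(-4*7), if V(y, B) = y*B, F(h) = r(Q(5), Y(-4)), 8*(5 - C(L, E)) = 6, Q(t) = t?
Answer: 793/4 ≈ 198.25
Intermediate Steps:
C(L, E) = 17/4 (C(L, E) = 5 - ⅛*6 = 5 - ¾ = 17/4)
r(D, A) = A*D
F(h) = -10 (F(h) = -2*5 = -10)
V(y, B) = B*y
V(C(6, 9), 49) + F(-4*7) = 49*(17/4) - 10 = 833/4 - 10 = 793/4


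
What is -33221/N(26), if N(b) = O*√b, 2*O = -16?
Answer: 33221*√26/208 ≈ 814.40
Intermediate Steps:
O = -8 (O = (½)*(-16) = -8)
N(b) = -8*√b
-33221/N(26) = -33221*(-√26/208) = -(-33221)*√26/208 = 33221*√26/208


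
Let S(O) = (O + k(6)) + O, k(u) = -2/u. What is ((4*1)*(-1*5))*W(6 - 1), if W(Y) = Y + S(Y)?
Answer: -880/3 ≈ -293.33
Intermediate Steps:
S(O) = -⅓ + 2*O (S(O) = (O - 2/6) + O = (O - 2*⅙) + O = (O - ⅓) + O = (-⅓ + O) + O = -⅓ + 2*O)
W(Y) = -⅓ + 3*Y (W(Y) = Y + (-⅓ + 2*Y) = -⅓ + 3*Y)
((4*1)*(-1*5))*W(6 - 1) = ((4*1)*(-1*5))*(-⅓ + 3*(6 - 1)) = (4*(-5))*(-⅓ + 3*5) = -20*(-⅓ + 15) = -20*44/3 = -880/3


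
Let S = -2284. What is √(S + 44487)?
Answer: √42203 ≈ 205.43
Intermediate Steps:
√(S + 44487) = √(-2284 + 44487) = √42203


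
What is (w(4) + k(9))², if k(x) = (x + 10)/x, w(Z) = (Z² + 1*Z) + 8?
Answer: 73441/81 ≈ 906.68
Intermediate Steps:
w(Z) = 8 + Z + Z² (w(Z) = (Z² + Z) + 8 = (Z + Z²) + 8 = 8 + Z + Z²)
k(x) = (10 + x)/x
(w(4) + k(9))² = ((8 + 4 + 4²) + (10 + 9)/9)² = ((8 + 4 + 16) + (⅑)*19)² = (28 + 19/9)² = (271/9)² = 73441/81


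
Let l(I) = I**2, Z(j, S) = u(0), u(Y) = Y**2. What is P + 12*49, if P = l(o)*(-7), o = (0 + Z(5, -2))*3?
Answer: 588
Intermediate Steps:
Z(j, S) = 0 (Z(j, S) = 0**2 = 0)
o = 0 (o = (0 + 0)*3 = 0*3 = 0)
P = 0 (P = 0**2*(-7) = 0*(-7) = 0)
P + 12*49 = 0 + 12*49 = 0 + 588 = 588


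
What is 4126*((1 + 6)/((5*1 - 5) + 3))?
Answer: 28882/3 ≈ 9627.3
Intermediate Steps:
4126*((1 + 6)/((5*1 - 5) + 3)) = 4126*(7/((5 - 5) + 3)) = 4126*(7/(0 + 3)) = 4126*(7/3) = 28882/3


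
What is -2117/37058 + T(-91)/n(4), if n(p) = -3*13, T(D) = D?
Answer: 253055/111174 ≈ 2.2762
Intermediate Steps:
n(p) = -39
-2117/37058 + T(-91)/n(4) = -2117/37058 - 91/(-39) = -2117*1/37058 - 91*(-1/39) = -2117/37058 + 7/3 = 253055/111174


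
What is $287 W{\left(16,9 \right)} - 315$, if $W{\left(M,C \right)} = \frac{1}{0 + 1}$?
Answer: $-28$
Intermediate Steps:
$W{\left(M,C \right)} = 1$ ($W{\left(M,C \right)} = 1^{-1} = 1$)
$287 W{\left(16,9 \right)} - 315 = 287 \cdot 1 - 315 = 287 - 315 = -28$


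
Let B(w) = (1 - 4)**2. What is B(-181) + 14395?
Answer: 14404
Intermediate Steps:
B(w) = 9 (B(w) = (-3)**2 = 9)
B(-181) + 14395 = 9 + 14395 = 14404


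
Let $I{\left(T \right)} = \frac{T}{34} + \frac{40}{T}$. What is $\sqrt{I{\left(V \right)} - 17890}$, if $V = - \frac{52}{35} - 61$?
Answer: $\frac{i \sqrt{166239587088330}}{96390} \approx 133.76 i$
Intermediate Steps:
$V = - \frac{2187}{35}$ ($V = \left(-52\right) \frac{1}{35} - 61 = - \frac{52}{35} - 61 = - \frac{2187}{35} \approx -62.486$)
$I{\left(T \right)} = \frac{40}{T} + \frac{T}{34}$ ($I{\left(T \right)} = T \frac{1}{34} + \frac{40}{T} = \frac{T}{34} + \frac{40}{T} = \frac{40}{T} + \frac{T}{34}$)
$\sqrt{I{\left(V \right)} - 17890} = \sqrt{\left(\frac{40}{- \frac{2187}{35}} + \frac{1}{34} \left(- \frac{2187}{35}\right)\right) - 17890} = \sqrt{\left(40 \left(- \frac{35}{2187}\right) - \frac{2187}{1190}\right) - 17890} = \sqrt{\left(- \frac{1400}{2187} - \frac{2187}{1190}\right) - 17890} = \sqrt{- \frac{6448969}{2602530} - 17890} = \sqrt{- \frac{46565710669}{2602530}} = \frac{i \sqrt{166239587088330}}{96390}$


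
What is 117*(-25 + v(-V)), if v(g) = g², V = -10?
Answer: 8775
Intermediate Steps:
117*(-25 + v(-V)) = 117*(-25 + (-1*(-10))²) = 117*(-25 + 10²) = 117*(-25 + 100) = 117*75 = 8775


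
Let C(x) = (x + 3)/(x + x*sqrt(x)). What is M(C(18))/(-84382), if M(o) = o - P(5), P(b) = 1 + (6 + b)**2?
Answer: 12451/8606964 - 7*sqrt(2)/2868988 ≈ 0.0014432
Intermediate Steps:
C(x) = (3 + x)/(x + x**(3/2))
M(o) = -122 + o (M(o) = o - (1 + (6 + 5)**2) = o - (1 + 11**2) = o - (1 + 121) = o - 1*122 = o - 122 = -122 + o)
M(C(18))/(-84382) = (-122 + (3 + 18)/(18 + 18**(3/2)))/(-84382) = (-122 + 21/(18 + 54*sqrt(2)))*(-1/84382) = 61/42191 - 21/(84382*(18 + 54*sqrt(2)))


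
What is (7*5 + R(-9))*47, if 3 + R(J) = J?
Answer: 1081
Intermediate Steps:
R(J) = -3 + J
(7*5 + R(-9))*47 = (7*5 + (-3 - 9))*47 = (35 - 12)*47 = 23*47 = 1081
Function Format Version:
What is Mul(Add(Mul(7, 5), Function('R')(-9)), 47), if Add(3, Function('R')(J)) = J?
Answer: 1081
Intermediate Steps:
Function('R')(J) = Add(-3, J)
Mul(Add(Mul(7, 5), Function('R')(-9)), 47) = Mul(Add(Mul(7, 5), Add(-3, -9)), 47) = Mul(Add(35, -12), 47) = Mul(23, 47) = 1081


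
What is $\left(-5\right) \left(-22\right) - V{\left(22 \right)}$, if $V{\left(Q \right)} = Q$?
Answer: $88$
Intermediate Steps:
$\left(-5\right) \left(-22\right) - V{\left(22 \right)} = \left(-5\right) \left(-22\right) - 22 = 110 - 22 = 88$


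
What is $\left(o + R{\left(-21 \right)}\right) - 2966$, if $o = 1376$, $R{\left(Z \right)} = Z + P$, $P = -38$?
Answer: $-1649$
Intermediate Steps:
$R{\left(Z \right)} = -38 + Z$ ($R{\left(Z \right)} = Z - 38 = -38 + Z$)
$\left(o + R{\left(-21 \right)}\right) - 2966 = \left(1376 - 59\right) - 2966 = 1317 - 2966 = -1649$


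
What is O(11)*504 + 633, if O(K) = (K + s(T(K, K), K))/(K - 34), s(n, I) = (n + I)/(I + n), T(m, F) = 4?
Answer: 8511/23 ≈ 370.04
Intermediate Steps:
s(n, I) = 1 (s(n, I) = (I + n)/(I + n) = 1)
O(K) = (1 + K)/(-34 + K) (O(K) = (K + 1)/(K - 34) = (1 + K)/(-34 + K))
O(11)*504 + 633 = ((1 + 11)/(-34 + 11))*504 + 633 = (12/(-23))*504 + 633 = -1/23*12*504 + 633 = -12/23*504 + 633 = -6048/23 + 633 = 8511/23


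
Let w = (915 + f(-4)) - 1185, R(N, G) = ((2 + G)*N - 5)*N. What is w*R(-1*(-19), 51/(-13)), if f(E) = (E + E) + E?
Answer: 2893320/13 ≈ 2.2256e+5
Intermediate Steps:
R(N, G) = N*(-5 + N*(2 + G)) (R(N, G) = (N*(2 + G) - 5)*N = (-5 + N*(2 + G))*N = N*(-5 + N*(2 + G)))
f(E) = 3*E (f(E) = 2*E + E = 3*E)
w = -282 (w = (915 + 3*(-4)) - 1185 = (915 - 12) - 1185 = 903 - 1185 = -282)
w*R(-1*(-19), 51/(-13)) = -282*(-1*(-19))*(-5 + 2*(-1*(-19)) + (51/(-13))*(-1*(-19))) = -5358*(-5 + 2*19 + (51*(-1/13))*19) = -5358*(-5 + 38 - 51/13*19) = -5358*(-5 + 38 - 969/13) = -5358*(-540)/13 = -282*(-10260/13) = 2893320/13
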